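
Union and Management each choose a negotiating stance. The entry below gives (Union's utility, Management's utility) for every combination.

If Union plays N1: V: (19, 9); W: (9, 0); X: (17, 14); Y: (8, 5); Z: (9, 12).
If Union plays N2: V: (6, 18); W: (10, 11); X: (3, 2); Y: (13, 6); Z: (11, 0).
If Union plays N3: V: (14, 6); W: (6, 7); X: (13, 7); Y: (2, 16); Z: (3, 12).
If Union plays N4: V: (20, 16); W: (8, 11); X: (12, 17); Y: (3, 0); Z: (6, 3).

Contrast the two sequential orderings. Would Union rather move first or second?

second

If Union leads: Management's best replies are N1→X, N2→V, N3→Y, N4→X; Union's induced payoffs 17, 6, 2, 12; outcome (N1, X), payoffs (17, 14).
If Management leads: Union's best replies are V→N4, W→N2, X→N1, Y→N2, Z→N2; Management's induced payoffs 16, 11, 14, 6, 0; outcome (N4, V), payoffs (20, 16).
Union gets 17 moving first and 20 moving second, so Union prefers to move second.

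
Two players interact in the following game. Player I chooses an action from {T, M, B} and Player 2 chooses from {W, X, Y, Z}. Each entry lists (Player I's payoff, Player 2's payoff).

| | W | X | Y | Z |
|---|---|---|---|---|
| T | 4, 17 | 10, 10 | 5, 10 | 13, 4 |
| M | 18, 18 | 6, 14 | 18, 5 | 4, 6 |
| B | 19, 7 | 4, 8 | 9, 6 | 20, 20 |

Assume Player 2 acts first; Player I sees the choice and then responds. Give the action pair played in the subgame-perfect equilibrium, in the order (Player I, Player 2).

Player I best-responds to each possible Player 2 move:
- W → Player I plays B (best of 4, 18, 19); Player 2 gets 7.
- X → Player I plays T (best of 10, 6, 4); Player 2 gets 10.
- Y → Player I plays M (best of 5, 18, 9); Player 2 gets 5.
- Z → Player I plays B (best of 13, 4, 20); Player 2 gets 20.
Among 7, 10, 5, 20, the best is 20 at Z. Subgame-perfect outcome: (B, Z) with payoffs (20, 20).

(B, Z)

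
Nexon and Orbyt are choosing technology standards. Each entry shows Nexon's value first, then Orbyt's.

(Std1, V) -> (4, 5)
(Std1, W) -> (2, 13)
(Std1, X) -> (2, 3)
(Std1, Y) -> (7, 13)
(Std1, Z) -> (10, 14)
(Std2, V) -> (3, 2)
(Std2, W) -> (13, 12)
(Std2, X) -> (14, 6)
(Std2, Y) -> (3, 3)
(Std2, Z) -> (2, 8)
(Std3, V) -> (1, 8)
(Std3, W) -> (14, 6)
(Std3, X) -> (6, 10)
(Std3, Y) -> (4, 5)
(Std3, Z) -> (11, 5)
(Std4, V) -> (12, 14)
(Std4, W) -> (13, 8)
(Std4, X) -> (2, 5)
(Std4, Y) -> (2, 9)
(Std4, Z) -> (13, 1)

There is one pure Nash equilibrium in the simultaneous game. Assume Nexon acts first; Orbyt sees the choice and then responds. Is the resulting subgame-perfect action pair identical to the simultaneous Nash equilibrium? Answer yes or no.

Orbyt best-responds to each possible Nexon move:
- Std1: Orbyt compares 5, 13, 3, 13, 14 and picks Z; Nexon would get 10.
- Std2: Orbyt compares 2, 12, 6, 3, 8 and picks W; Nexon would get 13.
- Std3: Orbyt compares 8, 6, 10, 5, 5 and picks X; Nexon would get 6.
- Std4: Orbyt compares 14, 8, 5, 9, 1 and picks V; Nexon would get 12.
Among 10, 13, 6, 12, the best is 13 at Std2. Subgame-perfect outcome: (Std2, W) with payoffs (13, 12).
Now find the simultaneous Nash equilibrium.
Nexon's best replies: V→Std4; W→Std3; X→Std2; Y→Std1; Z→Std4.
Orbyt's best replies: Std1→Z; Std2→W; Std3→X; Std4→V.
Only (Std4, V) has each player best-responding; Nash payoffs (12, 14).
Sequential outcome (Std2, W) differs from the Nash profile (Std4, V).

no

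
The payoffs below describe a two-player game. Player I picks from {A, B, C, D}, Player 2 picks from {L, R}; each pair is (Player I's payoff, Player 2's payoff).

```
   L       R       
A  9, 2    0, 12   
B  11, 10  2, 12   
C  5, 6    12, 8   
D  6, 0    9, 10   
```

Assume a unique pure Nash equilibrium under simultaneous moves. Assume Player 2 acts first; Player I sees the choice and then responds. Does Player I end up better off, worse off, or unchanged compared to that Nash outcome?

worse off

Work backward from Player I's decision.
- L: Player I compares 9, 11, 5, 6 and picks B; Player 2 would get 10.
- R: Player I compares 0, 2, 12, 9 and picks C; Player 2 would get 8.
Player 2's induced payoffs are 10, 8, so Player 2 commits to L. Subgame-perfect outcome: (B, L) with payoffs (11, 10).
Now find the simultaneous Nash equilibrium.
Player I's best replies: L→B; R→C.
Player 2's best replies: A→R; B→R; C→R; D→R.
Only (C, R) has each player best-responding; Nash payoffs (12, 8).
Player I earns 11 sequentially versus 12 at the Nash outcome: worse off.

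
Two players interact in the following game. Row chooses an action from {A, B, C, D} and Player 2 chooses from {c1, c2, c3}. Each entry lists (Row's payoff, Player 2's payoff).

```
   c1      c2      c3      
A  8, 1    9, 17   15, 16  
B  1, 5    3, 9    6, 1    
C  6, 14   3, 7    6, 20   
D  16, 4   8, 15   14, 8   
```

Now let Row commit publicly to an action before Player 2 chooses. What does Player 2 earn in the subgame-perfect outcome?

Player 2 best-responds to each possible Row move:
- A: BR = c2, leader payoff 9.
- B: BR = c2, leader payoff 3.
- C: BR = c3, leader payoff 6.
- D: BR = c2, leader payoff 8.
Among 9, 3, 6, 8, the best is 9 at A. Subgame-perfect outcome: (A, c2) with payoffs (9, 17).

17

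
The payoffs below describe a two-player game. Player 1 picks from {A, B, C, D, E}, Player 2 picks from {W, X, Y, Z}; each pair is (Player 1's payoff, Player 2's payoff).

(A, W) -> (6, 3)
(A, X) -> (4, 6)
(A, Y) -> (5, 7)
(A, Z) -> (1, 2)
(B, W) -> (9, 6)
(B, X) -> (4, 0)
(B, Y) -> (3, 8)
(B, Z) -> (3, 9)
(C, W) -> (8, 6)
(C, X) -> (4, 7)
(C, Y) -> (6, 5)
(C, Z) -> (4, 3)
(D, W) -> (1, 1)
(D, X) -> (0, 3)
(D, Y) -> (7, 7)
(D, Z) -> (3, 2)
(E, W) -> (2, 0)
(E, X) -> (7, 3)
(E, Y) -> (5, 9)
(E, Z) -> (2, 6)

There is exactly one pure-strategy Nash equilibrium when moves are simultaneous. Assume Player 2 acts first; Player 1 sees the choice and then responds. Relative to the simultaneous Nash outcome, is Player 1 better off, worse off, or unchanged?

Work backward from Player 1's decision.
- W: BR = B, leader payoff 6.
- X: BR = E, leader payoff 3.
- Y: BR = D, leader payoff 7.
- Z: BR = C, leader payoff 3.
Among 6, 3, 7, 3, the best is 7 at Y. Subgame-perfect outcome: (D, Y) with payoffs (7, 7).
For the simultaneous game, intersect best replies.
Player 1's best replies: W→B; X→E; Y→D; Z→C.
Player 2's best replies: A→Y; B→Z; C→X; D→Y; E→Y.
The unique mutual best reply is (D, Y), giving (7, 7).
Player 1 earns 7 sequentially versus 7 at the Nash outcome: unchanged.

unchanged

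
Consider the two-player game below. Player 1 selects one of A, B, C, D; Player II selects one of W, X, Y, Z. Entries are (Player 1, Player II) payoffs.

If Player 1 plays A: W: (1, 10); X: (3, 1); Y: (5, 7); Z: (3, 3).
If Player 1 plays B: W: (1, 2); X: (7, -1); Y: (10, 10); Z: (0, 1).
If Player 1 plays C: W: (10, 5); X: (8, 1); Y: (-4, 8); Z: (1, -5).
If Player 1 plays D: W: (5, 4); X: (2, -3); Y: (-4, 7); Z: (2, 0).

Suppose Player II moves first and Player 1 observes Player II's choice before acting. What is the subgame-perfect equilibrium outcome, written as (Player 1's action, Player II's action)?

(B, Y)

Player 1 best-responds to each possible Player II move:
- W: Player 1 compares 1, 1, 10, 5 and picks C; Player II would get 5.
- X: Player 1 compares 3, 7, 8, 2 and picks C; Player II would get 1.
- Y: Player 1 compares 5, 10, -4, -4 and picks B; Player II would get 10.
- Z: Player 1 compares 3, 0, 1, 2 and picks A; Player II would get 3.
Maximizing over 5, 1, 10, 3, Player II chooses Y. Subgame-perfect outcome: (B, Y) with payoffs (10, 10).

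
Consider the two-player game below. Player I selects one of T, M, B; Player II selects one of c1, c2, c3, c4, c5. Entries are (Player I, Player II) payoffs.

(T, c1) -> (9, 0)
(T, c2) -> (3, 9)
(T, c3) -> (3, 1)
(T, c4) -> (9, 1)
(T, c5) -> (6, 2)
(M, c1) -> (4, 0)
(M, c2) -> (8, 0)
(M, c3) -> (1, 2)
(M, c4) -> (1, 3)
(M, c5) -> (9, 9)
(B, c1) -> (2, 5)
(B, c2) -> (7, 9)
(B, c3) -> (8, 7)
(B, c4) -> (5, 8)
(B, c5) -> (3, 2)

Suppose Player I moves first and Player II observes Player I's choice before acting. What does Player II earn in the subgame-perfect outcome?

Player II best-responds to each possible Player I move:
- T → Player II plays c2 (best of 0, 9, 1, 1, 2); Player I gets 3.
- M → Player II plays c5 (best of 0, 0, 2, 3, 9); Player I gets 9.
- B → Player II plays c2 (best of 5, 9, 7, 8, 2); Player I gets 7.
Among 3, 9, 7, the best is 9 at M. Subgame-perfect outcome: (M, c5) with payoffs (9, 9).

9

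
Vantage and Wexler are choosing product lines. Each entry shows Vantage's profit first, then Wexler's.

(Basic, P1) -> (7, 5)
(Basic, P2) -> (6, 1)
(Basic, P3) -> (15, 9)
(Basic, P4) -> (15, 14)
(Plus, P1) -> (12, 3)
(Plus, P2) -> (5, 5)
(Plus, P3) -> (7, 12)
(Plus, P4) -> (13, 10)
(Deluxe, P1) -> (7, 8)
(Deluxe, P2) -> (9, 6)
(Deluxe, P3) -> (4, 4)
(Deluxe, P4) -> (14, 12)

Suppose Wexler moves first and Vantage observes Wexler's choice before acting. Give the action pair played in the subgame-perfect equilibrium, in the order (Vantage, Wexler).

Solve by backward induction (Wexler leads).
- P1 → Vantage plays Plus (best of 7, 12, 7); Wexler gets 3.
- P2 → Vantage plays Deluxe (best of 6, 5, 9); Wexler gets 6.
- P3 → Vantage plays Basic (best of 15, 7, 4); Wexler gets 9.
- P4 → Vantage plays Basic (best of 15, 13, 14); Wexler gets 14.
Among 3, 6, 9, 14, the best is 14 at P4. Subgame-perfect outcome: (Basic, P4) with payoffs (15, 14).

(Basic, P4)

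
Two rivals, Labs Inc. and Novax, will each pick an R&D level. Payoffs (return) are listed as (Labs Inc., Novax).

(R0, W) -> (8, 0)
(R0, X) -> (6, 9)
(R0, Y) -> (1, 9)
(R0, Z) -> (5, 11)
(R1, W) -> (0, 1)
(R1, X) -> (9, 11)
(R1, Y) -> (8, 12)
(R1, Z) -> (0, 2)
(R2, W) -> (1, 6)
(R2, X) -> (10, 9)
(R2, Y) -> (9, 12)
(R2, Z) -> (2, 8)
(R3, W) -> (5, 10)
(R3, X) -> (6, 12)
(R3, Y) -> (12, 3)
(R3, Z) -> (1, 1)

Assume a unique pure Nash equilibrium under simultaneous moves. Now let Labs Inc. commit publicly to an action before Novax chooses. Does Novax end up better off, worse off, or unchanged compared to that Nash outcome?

better off

Backward induction with Labs Inc. moving first.
- R0: Novax compares 0, 9, 9, 11 and picks Z; Labs Inc. would get 5.
- R1: Novax compares 1, 11, 12, 2 and picks Y; Labs Inc. would get 8.
- R2: Novax compares 6, 9, 12, 8 and picks Y; Labs Inc. would get 9.
- R3: Novax compares 10, 12, 3, 1 and picks X; Labs Inc. would get 6.
Labs Inc.'s induced payoffs are 5, 8, 9, 6, so Labs Inc. commits to R2. Subgame-perfect outcome: (R2, Y) with payoffs (9, 12).
For the simultaneous game, intersect best replies.
Labs Inc.'s best replies: W→R0; X→R2; Y→R3; Z→R0.
Novax's best replies: R0→Z; R1→Y; R2→Y; R3→X.
The unique mutual best reply is (R0, Z), giving (5, 11).
Novax earns 12 sequentially versus 11 at the Nash outcome: better off.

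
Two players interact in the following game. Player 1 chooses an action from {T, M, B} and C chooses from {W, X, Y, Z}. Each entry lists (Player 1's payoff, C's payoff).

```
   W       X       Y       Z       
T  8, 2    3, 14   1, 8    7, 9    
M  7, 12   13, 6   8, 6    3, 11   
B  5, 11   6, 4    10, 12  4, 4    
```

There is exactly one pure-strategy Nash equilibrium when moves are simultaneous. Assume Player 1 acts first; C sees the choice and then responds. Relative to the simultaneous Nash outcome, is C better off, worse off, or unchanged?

Solve by backward induction (Player 1 leads).
- T: BR = X, leader payoff 3.
- M: BR = W, leader payoff 7.
- B: BR = Y, leader payoff 10.
Among 3, 7, 10, the best is 10 at B. Subgame-perfect outcome: (B, Y) with payoffs (10, 12).
Now find the simultaneous Nash equilibrium.
Player 1's best replies: W→T; X→M; Y→B; Z→T.
C's best replies: T→X; M→W; B→Y.
The unique mutual best reply is (B, Y), giving (10, 12).
C earns 12 sequentially versus 12 at the Nash outcome: unchanged.

unchanged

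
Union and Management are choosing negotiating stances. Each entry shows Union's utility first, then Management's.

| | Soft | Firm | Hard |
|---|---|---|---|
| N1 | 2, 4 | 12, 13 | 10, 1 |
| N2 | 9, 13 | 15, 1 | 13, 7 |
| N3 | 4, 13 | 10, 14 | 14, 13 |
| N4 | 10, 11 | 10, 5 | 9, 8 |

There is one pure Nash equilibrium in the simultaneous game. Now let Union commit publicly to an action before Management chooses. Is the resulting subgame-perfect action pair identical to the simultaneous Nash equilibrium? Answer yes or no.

Solve by backward induction (Union leads).
- N1 → Management plays Firm (best of 4, 13, 1); Union gets 12.
- N2 → Management plays Soft (best of 13, 1, 7); Union gets 9.
- N3 → Management plays Firm (best of 13, 14, 13); Union gets 10.
- N4 → Management plays Soft (best of 11, 5, 8); Union gets 10.
Union's induced payoffs are 12, 9, 10, 10, so Union commits to N1. Subgame-perfect outcome: (N1, Firm) with payoffs (12, 13).
For the simultaneous game, intersect best replies.
Union's best replies: Soft→N4; Firm→N2; Hard→N3.
Management's best replies: N1→Firm; N2→Soft; N3→Firm; N4→Soft.
The unique mutual best reply is (N4, Soft), giving (10, 11).
Sequential outcome (N1, Firm) differs from the Nash profile (N4, Soft).

no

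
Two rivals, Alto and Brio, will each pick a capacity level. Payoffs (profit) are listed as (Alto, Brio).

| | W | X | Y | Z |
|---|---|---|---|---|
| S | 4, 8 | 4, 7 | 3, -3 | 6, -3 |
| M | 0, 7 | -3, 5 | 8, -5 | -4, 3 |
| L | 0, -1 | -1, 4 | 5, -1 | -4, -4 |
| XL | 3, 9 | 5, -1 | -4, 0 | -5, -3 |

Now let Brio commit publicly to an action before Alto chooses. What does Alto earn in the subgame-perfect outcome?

Backward induction with Brio moving first.
- W: BR = S, leader payoff 8.
- X: BR = XL, leader payoff -1.
- Y: BR = M, leader payoff -5.
- Z: BR = S, leader payoff -3.
Among 8, -1, -5, -3, the best is 8 at W. Subgame-perfect outcome: (S, W) with payoffs (4, 8).

4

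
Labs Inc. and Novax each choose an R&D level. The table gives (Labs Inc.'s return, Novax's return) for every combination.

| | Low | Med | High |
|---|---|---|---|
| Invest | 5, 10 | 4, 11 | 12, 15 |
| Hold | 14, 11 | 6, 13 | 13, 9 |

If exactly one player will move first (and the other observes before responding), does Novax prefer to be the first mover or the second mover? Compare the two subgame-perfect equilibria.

second

If Labs Inc. leads: Novax's best replies are Invest→High, Hold→Med; Labs Inc.'s induced payoffs 12, 6; outcome (Invest, High), payoffs (12, 15).
If Novax leads: Labs Inc.'s best replies are Low→Hold, Med→Hold, High→Hold; Novax's induced payoffs 11, 13, 9; outcome (Hold, Med), payoffs (6, 13).
Novax gets 13 moving first and 15 moving second, so Novax prefers to move second.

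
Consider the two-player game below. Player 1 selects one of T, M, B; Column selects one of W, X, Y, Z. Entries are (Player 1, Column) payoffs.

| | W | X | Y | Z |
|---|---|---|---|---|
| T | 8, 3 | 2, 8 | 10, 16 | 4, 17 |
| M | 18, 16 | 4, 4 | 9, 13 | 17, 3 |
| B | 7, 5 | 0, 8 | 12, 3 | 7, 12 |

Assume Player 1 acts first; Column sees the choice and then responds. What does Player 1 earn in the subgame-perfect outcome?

18

Work backward from Column's decision.
- T: Column compares 3, 8, 16, 17 and picks Z; Player 1 would get 4.
- M: Column compares 16, 4, 13, 3 and picks W; Player 1 would get 18.
- B: Column compares 5, 8, 3, 12 and picks Z; Player 1 would get 7.
Maximizing over 4, 18, 7, Player 1 chooses M. Subgame-perfect outcome: (M, W) with payoffs (18, 16).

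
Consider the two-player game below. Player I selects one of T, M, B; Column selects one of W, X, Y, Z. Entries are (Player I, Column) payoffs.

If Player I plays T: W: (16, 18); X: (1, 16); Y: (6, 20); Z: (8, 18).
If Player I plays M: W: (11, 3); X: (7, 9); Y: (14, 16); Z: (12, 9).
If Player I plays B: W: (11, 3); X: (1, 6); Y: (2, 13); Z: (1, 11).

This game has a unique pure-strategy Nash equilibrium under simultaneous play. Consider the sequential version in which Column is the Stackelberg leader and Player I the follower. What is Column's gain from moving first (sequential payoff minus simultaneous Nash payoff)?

2

Backward induction with Column moving first.
- W: BR = T, leader payoff 18.
- X: BR = M, leader payoff 9.
- Y: BR = M, leader payoff 16.
- Z: BR = M, leader payoff 9.
Maximizing over 18, 9, 16, 9, Column chooses W. Subgame-perfect outcome: (T, W) with payoffs (16, 18).
For the simultaneous game, intersect best replies.
Player I's best replies: W→T; X→M; Y→M; Z→M.
Column's best replies: T→Y; M→Y; B→Y.
Only (M, Y) has each player best-responding; Nash payoffs (14, 16).
Column's commitment gain: 18 − 16 = 2.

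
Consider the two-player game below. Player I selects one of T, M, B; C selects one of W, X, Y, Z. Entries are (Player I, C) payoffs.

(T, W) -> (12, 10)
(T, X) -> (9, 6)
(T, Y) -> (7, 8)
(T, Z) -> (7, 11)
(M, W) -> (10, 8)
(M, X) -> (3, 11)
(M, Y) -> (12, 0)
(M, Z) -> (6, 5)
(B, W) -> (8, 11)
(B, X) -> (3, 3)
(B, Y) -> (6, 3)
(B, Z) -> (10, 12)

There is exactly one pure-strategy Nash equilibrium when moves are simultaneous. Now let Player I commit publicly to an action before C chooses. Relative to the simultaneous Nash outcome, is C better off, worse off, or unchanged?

Work backward from C's decision.
- T: BR = Z, leader payoff 7.
- M: BR = X, leader payoff 3.
- B: BR = Z, leader payoff 10.
Player I's induced payoffs are 7, 3, 10, so Player I commits to B. Subgame-perfect outcome: (B, Z) with payoffs (10, 12).
Now find the simultaneous Nash equilibrium.
Player I's best replies: W→T; X→T; Y→M; Z→B.
C's best replies: T→Z; M→X; B→Z.
The unique mutual best reply is (B, Z), giving (10, 12).
C earns 12 sequentially versus 12 at the Nash outcome: unchanged.

unchanged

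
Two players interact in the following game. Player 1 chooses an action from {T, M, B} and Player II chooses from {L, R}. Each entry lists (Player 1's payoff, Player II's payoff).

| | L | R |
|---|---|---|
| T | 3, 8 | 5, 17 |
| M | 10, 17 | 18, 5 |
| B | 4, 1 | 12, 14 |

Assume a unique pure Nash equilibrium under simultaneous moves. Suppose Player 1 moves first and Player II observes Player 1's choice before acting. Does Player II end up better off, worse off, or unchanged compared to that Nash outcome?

worse off

Backward induction with Player 1 moving first.
- T → Player II plays R (best of 8, 17); Player 1 gets 5.
- M → Player II plays L (best of 17, 5); Player 1 gets 10.
- B → Player II plays R (best of 1, 14); Player 1 gets 12.
Among 5, 10, 12, the best is 12 at B. Subgame-perfect outcome: (B, R) with payoffs (12, 14).
Now find the simultaneous Nash equilibrium.
Player 1's best replies: L→M; R→M.
Player II's best replies: T→R; M→L; B→R.
The unique mutual best reply is (M, L), giving (10, 17).
Player II earns 14 sequentially versus 17 at the Nash outcome: worse off.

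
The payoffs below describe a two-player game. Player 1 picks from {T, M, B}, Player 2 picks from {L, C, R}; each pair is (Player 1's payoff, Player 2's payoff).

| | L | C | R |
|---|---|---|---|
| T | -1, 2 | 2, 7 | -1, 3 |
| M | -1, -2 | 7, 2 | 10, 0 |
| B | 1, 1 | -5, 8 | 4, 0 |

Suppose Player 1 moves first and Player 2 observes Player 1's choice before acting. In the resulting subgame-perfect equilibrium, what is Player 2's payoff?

2

Solve by backward induction (Player 1 leads).
- T → Player 2 plays C (best of 2, 7, 3); Player 1 gets 2.
- M → Player 2 plays C (best of -2, 2, 0); Player 1 gets 7.
- B → Player 2 plays C (best of 1, 8, 0); Player 1 gets -5.
Maximizing over 2, 7, -5, Player 1 chooses M. Subgame-perfect outcome: (M, C) with payoffs (7, 2).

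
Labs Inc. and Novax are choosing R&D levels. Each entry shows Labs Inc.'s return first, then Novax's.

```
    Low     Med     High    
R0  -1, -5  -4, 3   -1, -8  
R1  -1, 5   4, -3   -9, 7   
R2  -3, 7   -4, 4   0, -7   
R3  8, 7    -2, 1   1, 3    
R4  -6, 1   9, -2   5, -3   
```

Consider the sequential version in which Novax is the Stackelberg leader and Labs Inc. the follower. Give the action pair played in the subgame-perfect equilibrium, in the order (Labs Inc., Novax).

Work backward from Labs Inc.'s decision.
- Low: BR = R3, leader payoff 7.
- Med: BR = R4, leader payoff -2.
- High: BR = R4, leader payoff -3.
Among 7, -2, -3, the best is 7 at Low. Subgame-perfect outcome: (R3, Low) with payoffs (8, 7).

(R3, Low)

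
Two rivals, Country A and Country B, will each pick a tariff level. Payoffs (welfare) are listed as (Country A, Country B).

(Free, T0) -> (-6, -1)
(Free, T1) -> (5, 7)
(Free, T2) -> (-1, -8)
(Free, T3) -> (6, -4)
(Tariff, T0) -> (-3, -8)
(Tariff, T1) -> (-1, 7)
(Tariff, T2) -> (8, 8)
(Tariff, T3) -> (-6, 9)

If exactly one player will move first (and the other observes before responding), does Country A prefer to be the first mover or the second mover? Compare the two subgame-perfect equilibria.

If Country A leads: Country B's best replies are Free→T1, Tariff→T3; Country A's induced payoffs 5, -6; outcome (Free, T1), payoffs (5, 7).
If Country B leads: Country A's best replies are T0→Tariff, T1→Free, T2→Tariff, T3→Free; Country B's induced payoffs -8, 7, 8, -4; outcome (Tariff, T2), payoffs (8, 8).
Country A gets 5 moving first and 8 moving second, so Country A prefers to move second.

second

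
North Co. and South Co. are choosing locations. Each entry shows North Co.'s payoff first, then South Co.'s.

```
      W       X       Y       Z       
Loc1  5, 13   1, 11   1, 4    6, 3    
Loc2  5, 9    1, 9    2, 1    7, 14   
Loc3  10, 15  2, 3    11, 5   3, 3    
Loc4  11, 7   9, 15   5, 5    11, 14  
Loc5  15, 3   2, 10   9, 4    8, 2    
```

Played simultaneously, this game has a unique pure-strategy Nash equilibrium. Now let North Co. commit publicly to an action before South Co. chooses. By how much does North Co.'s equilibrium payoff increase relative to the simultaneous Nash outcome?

South Co. best-responds to each possible North Co. move:
- Loc1: BR = W, leader payoff 5.
- Loc2: BR = Z, leader payoff 7.
- Loc3: BR = W, leader payoff 10.
- Loc4: BR = X, leader payoff 9.
- Loc5: BR = X, leader payoff 2.
Maximizing over 5, 7, 10, 9, 2, North Co. chooses Loc3. Subgame-perfect outcome: (Loc3, W) with payoffs (10, 15).
Under simultaneous play:
North Co.'s best replies: W→Loc5; X→Loc4; Y→Loc3; Z→Loc4.
South Co.'s best replies: Loc1→W; Loc2→Z; Loc3→W; Loc4→X; Loc5→X.
Only (Loc4, X) has each player best-responding; Nash payoffs (9, 15).
North Co.'s commitment gain: 10 − 9 = 1.

1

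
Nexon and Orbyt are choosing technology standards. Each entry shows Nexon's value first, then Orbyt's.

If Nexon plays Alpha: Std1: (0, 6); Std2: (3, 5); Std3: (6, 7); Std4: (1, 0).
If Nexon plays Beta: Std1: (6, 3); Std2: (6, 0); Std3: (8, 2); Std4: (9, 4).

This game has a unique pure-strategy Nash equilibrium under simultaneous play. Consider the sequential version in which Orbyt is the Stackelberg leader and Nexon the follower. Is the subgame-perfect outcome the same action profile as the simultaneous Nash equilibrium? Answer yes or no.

yes

Work backward from Nexon's decision.
- Std1: BR = Beta, leader payoff 3.
- Std2: BR = Beta, leader payoff 0.
- Std3: BR = Beta, leader payoff 2.
- Std4: BR = Beta, leader payoff 4.
Orbyt's induced payoffs are 3, 0, 2, 4, so Orbyt commits to Std4. Subgame-perfect outcome: (Beta, Std4) with payoffs (9, 4).
For the simultaneous game, intersect best replies.
Nexon's best replies: Std1→Beta; Std2→Beta; Std3→Beta; Std4→Beta.
Orbyt's best replies: Alpha→Std3; Beta→Std4.
The unique mutual best reply is (Beta, Std4), giving (9, 4).
Sequential outcome (Beta, Std4) coincides with the Nash profile (Beta, Std4).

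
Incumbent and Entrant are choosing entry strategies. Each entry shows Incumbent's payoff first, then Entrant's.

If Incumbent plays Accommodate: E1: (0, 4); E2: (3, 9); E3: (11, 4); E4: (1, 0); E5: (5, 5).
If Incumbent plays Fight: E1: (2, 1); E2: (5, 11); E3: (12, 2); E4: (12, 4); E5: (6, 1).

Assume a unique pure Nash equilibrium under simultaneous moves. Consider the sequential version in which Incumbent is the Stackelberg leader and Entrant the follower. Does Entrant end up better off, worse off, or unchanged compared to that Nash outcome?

Entrant best-responds to each possible Incumbent move:
- Accommodate: BR = E2, leader payoff 3.
- Fight: BR = E2, leader payoff 5.
Among 3, 5, the best is 5 at Fight. Subgame-perfect outcome: (Fight, E2) with payoffs (5, 11).
For the simultaneous game, intersect best replies.
Incumbent's best replies: E1→Fight; E2→Fight; E3→Fight; E4→Fight; E5→Fight.
Entrant's best replies: Accommodate→E2; Fight→E2.
Only (Fight, E2) has each player best-responding; Nash payoffs (5, 11).
Entrant earns 11 sequentially versus 11 at the Nash outcome: unchanged.

unchanged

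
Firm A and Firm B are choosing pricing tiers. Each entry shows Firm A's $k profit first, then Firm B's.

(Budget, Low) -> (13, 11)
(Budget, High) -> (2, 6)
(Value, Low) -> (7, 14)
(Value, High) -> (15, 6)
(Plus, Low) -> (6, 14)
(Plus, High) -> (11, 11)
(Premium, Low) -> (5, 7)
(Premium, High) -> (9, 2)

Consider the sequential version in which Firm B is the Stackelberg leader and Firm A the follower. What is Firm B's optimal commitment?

Low

Solve by backward induction (Firm B leads).
- Low: BR = Budget, leader payoff 11.
- High: BR = Value, leader payoff 6.
Firm B's induced payoffs are 11, 6, so Firm B commits to Low. Subgame-perfect outcome: (Budget, Low) with payoffs (13, 11).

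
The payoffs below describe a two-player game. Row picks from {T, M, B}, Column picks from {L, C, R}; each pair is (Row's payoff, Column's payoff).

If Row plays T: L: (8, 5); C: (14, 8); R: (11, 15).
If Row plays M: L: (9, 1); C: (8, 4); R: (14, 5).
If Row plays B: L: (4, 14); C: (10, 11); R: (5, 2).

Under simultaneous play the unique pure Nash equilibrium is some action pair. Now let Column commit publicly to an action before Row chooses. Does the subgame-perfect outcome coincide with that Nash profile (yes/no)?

no

Backward induction with Column moving first.
- L: BR = M, leader payoff 1.
- C: BR = T, leader payoff 8.
- R: BR = M, leader payoff 5.
Maximizing over 1, 8, 5, Column chooses C. Subgame-perfect outcome: (T, C) with payoffs (14, 8).
Now find the simultaneous Nash equilibrium.
Row's best replies: L→M; C→T; R→M.
Column's best replies: T→R; M→R; B→L.
Only (M, R) has each player best-responding; Nash payoffs (14, 5).
Sequential outcome (T, C) differs from the Nash profile (M, R).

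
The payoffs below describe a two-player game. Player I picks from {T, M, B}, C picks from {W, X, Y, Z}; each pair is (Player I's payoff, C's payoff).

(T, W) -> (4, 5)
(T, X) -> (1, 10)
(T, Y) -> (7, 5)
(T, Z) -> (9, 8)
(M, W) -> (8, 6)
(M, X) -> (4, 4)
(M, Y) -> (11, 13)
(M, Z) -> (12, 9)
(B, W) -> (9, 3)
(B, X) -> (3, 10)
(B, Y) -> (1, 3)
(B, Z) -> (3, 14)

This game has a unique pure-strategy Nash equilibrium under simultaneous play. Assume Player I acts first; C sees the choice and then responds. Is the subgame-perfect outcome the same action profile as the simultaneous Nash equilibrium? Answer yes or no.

yes

Solve by backward induction (Player I leads).
- T → C plays X (best of 5, 10, 5, 8); Player I gets 1.
- M → C plays Y (best of 6, 4, 13, 9); Player I gets 11.
- B → C plays Z (best of 3, 10, 3, 14); Player I gets 3.
Maximizing over 1, 11, 3, Player I chooses M. Subgame-perfect outcome: (M, Y) with payoffs (11, 13).
For the simultaneous game, intersect best replies.
Player I's best replies: W→B; X→M; Y→M; Z→M.
C's best replies: T→X; M→Y; B→Z.
The unique mutual best reply is (M, Y), giving (11, 13).
Sequential outcome (M, Y) coincides with the Nash profile (M, Y).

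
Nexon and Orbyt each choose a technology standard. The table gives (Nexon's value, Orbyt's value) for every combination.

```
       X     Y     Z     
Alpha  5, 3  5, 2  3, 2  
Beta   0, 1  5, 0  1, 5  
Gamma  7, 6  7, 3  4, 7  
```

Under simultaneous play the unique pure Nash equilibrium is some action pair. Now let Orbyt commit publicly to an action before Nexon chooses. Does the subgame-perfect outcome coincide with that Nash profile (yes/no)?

Work backward from Nexon's decision.
- X → Nexon plays Gamma (best of 5, 0, 7); Orbyt gets 6.
- Y → Nexon plays Gamma (best of 5, 5, 7); Orbyt gets 3.
- Z → Nexon plays Gamma (best of 3, 1, 4); Orbyt gets 7.
Among 6, 3, 7, the best is 7 at Z. Subgame-perfect outcome: (Gamma, Z) with payoffs (4, 7).
For the simultaneous game, intersect best replies.
Nexon's best replies: X→Gamma; Y→Gamma; Z→Gamma.
Orbyt's best replies: Alpha→X; Beta→Z; Gamma→Z.
Only (Gamma, Z) has each player best-responding; Nash payoffs (4, 7).
Sequential outcome (Gamma, Z) coincides with the Nash profile (Gamma, Z).

yes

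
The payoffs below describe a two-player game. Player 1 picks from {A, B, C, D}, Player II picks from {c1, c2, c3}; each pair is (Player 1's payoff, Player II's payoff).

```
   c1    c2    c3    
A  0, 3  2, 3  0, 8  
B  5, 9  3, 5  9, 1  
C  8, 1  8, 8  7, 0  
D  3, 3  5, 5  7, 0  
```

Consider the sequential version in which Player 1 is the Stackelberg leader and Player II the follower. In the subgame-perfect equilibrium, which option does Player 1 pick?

Work backward from Player II's decision.
- A: BR = c3, leader payoff 0.
- B: BR = c1, leader payoff 5.
- C: BR = c2, leader payoff 8.
- D: BR = c2, leader payoff 5.
Player 1's induced payoffs are 0, 5, 8, 5, so Player 1 commits to C. Subgame-perfect outcome: (C, c2) with payoffs (8, 8).

C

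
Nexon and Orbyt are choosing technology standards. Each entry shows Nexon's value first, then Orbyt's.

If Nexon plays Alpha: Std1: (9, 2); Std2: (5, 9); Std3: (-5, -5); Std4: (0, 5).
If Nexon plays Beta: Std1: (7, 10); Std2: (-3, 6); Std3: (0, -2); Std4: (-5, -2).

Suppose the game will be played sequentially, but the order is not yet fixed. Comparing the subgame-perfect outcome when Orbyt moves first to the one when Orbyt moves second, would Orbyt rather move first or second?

If Nexon leads: Orbyt's best replies are Alpha→Std2, Beta→Std1; Nexon's induced payoffs 5, 7; outcome (Beta, Std1), payoffs (7, 10).
If Orbyt leads: Nexon's best replies are Std1→Alpha, Std2→Alpha, Std3→Beta, Std4→Alpha; Orbyt's induced payoffs 2, 9, -2, 5; outcome (Alpha, Std2), payoffs (5, 9).
Orbyt gets 9 moving first and 10 moving second, so Orbyt prefers to move second.

second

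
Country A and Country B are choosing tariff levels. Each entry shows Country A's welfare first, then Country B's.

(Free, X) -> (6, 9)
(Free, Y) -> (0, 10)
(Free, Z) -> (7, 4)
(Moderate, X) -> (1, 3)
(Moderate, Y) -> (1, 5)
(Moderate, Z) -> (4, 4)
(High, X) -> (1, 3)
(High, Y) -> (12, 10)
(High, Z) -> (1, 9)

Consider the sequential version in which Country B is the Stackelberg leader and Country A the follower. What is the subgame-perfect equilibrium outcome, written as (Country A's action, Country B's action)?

Country A best-responds to each possible Country B move:
- X → Country A plays Free (best of 6, 1, 1); Country B gets 9.
- Y → Country A plays High (best of 0, 1, 12); Country B gets 10.
- Z → Country A plays Free (best of 7, 4, 1); Country B gets 4.
Among 9, 10, 4, the best is 10 at Y. Subgame-perfect outcome: (High, Y) with payoffs (12, 10).

(High, Y)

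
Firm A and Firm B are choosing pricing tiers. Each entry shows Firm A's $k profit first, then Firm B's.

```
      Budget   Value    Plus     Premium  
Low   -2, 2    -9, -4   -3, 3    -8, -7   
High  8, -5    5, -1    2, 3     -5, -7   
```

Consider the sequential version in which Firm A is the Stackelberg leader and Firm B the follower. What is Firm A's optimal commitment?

Solve by backward induction (Firm A leads).
- Low: Firm B compares 2, -4, 3, -7 and picks Plus; Firm A would get -3.
- High: Firm B compares -5, -1, 3, -7 and picks Plus; Firm A would get 2.
Among -3, 2, the best is 2 at High. Subgame-perfect outcome: (High, Plus) with payoffs (2, 3).

High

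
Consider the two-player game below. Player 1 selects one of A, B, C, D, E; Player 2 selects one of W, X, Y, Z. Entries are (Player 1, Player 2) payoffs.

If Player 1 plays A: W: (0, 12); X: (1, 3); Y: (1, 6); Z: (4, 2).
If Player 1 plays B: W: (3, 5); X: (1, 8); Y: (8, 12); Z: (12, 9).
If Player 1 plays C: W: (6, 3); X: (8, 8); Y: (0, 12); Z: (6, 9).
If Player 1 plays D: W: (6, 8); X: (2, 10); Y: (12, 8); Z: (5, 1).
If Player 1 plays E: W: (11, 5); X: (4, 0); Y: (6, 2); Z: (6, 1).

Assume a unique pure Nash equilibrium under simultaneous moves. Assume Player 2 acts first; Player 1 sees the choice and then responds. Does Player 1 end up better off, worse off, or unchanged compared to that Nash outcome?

better off

Backward induction with Player 2 moving first.
- W → Player 1 plays E (best of 0, 3, 6, 6, 11); Player 2 gets 5.
- X → Player 1 plays C (best of 1, 1, 8, 2, 4); Player 2 gets 8.
- Y → Player 1 plays D (best of 1, 8, 0, 12, 6); Player 2 gets 8.
- Z → Player 1 plays B (best of 4, 12, 6, 5, 6); Player 2 gets 9.
Among 5, 8, 8, 9, the best is 9 at Z. Subgame-perfect outcome: (B, Z) with payoffs (12, 9).
For the simultaneous game, intersect best replies.
Player 1's best replies: W→E; X→C; Y→D; Z→B.
Player 2's best replies: A→W; B→Y; C→Y; D→X; E→W.
The unique mutual best reply is (E, W), giving (11, 5).
Player 1 earns 12 sequentially versus 11 at the Nash outcome: better off.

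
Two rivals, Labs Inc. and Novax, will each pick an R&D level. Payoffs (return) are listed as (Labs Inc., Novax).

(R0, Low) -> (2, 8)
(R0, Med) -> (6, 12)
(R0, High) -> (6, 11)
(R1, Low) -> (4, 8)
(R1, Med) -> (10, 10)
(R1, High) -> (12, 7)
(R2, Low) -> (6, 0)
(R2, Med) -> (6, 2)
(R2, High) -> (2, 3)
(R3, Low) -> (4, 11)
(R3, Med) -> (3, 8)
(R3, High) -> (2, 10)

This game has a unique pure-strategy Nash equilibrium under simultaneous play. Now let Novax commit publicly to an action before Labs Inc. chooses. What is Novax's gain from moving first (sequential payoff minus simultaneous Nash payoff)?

Backward induction with Novax moving first.
- Low: BR = R2, leader payoff 0.
- Med: BR = R1, leader payoff 10.
- High: BR = R1, leader payoff 7.
Among 0, 10, 7, the best is 10 at Med. Subgame-perfect outcome: (R1, Med) with payoffs (10, 10).
Under simultaneous play:
Labs Inc.'s best replies: Low→R2; Med→R1; High→R1.
Novax's best replies: R0→Med; R1→Med; R2→High; R3→Low.
The unique mutual best reply is (R1, Med), giving (10, 10).
Novax's commitment gain: 10 − 10 = 0.

0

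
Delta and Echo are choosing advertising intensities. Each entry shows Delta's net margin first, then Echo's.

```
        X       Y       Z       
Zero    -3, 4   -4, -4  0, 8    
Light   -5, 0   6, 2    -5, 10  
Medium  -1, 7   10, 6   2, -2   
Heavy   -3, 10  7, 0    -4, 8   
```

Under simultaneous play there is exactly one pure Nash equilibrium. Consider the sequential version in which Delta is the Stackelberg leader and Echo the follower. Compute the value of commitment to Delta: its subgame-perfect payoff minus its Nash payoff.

1

Echo best-responds to each possible Delta move:
- Zero: Echo compares 4, -4, 8 and picks Z; Delta would get 0.
- Light: Echo compares 0, 2, 10 and picks Z; Delta would get -5.
- Medium: Echo compares 7, 6, -2 and picks X; Delta would get -1.
- Heavy: Echo compares 10, 0, 8 and picks X; Delta would get -3.
Delta's induced payoffs are 0, -5, -1, -3, so Delta commits to Zero. Subgame-perfect outcome: (Zero, Z) with payoffs (0, 8).
Now find the simultaneous Nash equilibrium.
Delta's best replies: X→Medium; Y→Medium; Z→Medium.
Echo's best replies: Zero→Z; Light→Z; Medium→X; Heavy→X.
The unique mutual best reply is (Medium, X), giving (-1, 7).
Delta's commitment gain: 0 − -1 = 1.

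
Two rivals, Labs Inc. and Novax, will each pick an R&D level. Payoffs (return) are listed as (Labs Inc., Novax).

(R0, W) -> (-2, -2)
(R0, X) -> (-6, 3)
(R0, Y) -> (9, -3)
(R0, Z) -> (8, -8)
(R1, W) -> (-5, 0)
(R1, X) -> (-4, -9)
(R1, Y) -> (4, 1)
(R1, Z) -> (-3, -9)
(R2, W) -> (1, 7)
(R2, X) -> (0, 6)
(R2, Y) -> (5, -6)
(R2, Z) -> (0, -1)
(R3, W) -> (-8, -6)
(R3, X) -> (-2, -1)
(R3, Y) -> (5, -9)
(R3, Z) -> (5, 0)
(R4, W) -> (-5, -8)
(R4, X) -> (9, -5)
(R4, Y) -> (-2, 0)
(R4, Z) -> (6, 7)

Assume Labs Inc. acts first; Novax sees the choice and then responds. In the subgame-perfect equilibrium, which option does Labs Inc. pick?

R4

Novax best-responds to each possible Labs Inc. move:
- R0: Novax compares -2, 3, -3, -8 and picks X; Labs Inc. would get -6.
- R1: Novax compares 0, -9, 1, -9 and picks Y; Labs Inc. would get 4.
- R2: Novax compares 7, 6, -6, -1 and picks W; Labs Inc. would get 1.
- R3: Novax compares -6, -1, -9, 0 and picks Z; Labs Inc. would get 5.
- R4: Novax compares -8, -5, 0, 7 and picks Z; Labs Inc. would get 6.
Labs Inc.'s induced payoffs are -6, 4, 1, 5, 6, so Labs Inc. commits to R4. Subgame-perfect outcome: (R4, Z) with payoffs (6, 7).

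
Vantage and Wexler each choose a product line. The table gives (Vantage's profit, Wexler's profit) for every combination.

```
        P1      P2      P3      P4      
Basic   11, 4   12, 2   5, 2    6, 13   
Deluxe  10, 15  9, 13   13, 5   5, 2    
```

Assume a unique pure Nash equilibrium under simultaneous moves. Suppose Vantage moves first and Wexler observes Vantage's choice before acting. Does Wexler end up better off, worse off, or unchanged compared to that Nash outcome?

Backward induction with Vantage moving first.
- Basic: Wexler compares 4, 2, 2, 13 and picks P4; Vantage would get 6.
- Deluxe: Wexler compares 15, 13, 5, 2 and picks P1; Vantage would get 10.
Vantage's induced payoffs are 6, 10, so Vantage commits to Deluxe. Subgame-perfect outcome: (Deluxe, P1) with payoffs (10, 15).
Under simultaneous play:
Vantage's best replies: P1→Basic; P2→Basic; P3→Deluxe; P4→Basic.
Wexler's best replies: Basic→P4; Deluxe→P1.
The unique mutual best reply is (Basic, P4), giving (6, 13).
Wexler earns 15 sequentially versus 13 at the Nash outcome: better off.

better off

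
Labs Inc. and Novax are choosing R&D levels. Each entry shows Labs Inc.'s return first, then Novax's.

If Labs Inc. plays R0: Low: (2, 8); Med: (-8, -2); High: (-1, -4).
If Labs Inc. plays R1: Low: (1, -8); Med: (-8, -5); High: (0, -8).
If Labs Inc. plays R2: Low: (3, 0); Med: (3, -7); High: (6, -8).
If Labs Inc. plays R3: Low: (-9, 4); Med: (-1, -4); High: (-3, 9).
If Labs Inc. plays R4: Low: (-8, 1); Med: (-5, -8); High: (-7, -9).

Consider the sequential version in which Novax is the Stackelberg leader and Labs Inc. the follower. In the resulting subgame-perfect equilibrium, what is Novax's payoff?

0

Backward induction with Novax moving first.
- Low → Labs Inc. plays R2 (best of 2, 1, 3, -9, -8); Novax gets 0.
- Med → Labs Inc. plays R2 (best of -8, -8, 3, -1, -5); Novax gets -7.
- High → Labs Inc. plays R2 (best of -1, 0, 6, -3, -7); Novax gets -8.
Novax's induced payoffs are 0, -7, -8, so Novax commits to Low. Subgame-perfect outcome: (R2, Low) with payoffs (3, 0).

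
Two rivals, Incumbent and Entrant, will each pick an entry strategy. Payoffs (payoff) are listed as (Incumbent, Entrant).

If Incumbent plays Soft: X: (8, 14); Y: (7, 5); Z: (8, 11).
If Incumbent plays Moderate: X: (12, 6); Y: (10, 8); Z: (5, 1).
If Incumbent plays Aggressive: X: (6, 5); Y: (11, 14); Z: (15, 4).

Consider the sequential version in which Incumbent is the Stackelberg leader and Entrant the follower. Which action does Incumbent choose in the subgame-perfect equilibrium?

Backward induction with Incumbent moving first.
- Soft: BR = X, leader payoff 8.
- Moderate: BR = Y, leader payoff 10.
- Aggressive: BR = Y, leader payoff 11.
Incumbent's induced payoffs are 8, 10, 11, so Incumbent commits to Aggressive. Subgame-perfect outcome: (Aggressive, Y) with payoffs (11, 14).

Aggressive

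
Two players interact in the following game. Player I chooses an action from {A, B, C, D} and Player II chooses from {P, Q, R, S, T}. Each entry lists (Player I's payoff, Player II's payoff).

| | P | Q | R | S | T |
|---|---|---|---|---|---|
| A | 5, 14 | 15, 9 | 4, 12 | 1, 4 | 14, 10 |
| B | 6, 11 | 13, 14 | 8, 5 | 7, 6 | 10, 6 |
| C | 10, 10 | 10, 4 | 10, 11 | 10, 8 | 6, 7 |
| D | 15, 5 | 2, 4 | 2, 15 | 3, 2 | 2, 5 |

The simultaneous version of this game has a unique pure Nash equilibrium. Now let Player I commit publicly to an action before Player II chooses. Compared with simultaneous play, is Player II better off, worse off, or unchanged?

better off

Solve by backward induction (Player I leads).
- A: BR = P, leader payoff 5.
- B: BR = Q, leader payoff 13.
- C: BR = R, leader payoff 10.
- D: BR = R, leader payoff 2.
Player I's induced payoffs are 5, 13, 10, 2, so Player I commits to B. Subgame-perfect outcome: (B, Q) with payoffs (13, 14).
Now find the simultaneous Nash equilibrium.
Player I's best replies: P→D; Q→A; R→C; S→C; T→A.
Player II's best replies: A→P; B→Q; C→R; D→R.
The unique mutual best reply is (C, R), giving (10, 11).
Player II earns 14 sequentially versus 11 at the Nash outcome: better off.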